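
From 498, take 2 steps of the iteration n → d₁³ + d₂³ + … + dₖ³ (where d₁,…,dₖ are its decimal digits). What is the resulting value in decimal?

153

498 → 4³ + 9³ + 8³ = 64 + 729 + 512 = 1305
1305 → 1³ + 3³ + 0³ + 5³ = 1 + 27 + 0 + 125 = 153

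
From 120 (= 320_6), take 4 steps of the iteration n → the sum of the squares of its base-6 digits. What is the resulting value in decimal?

120 = (3,2,0)_6 → 3² + 2² + 0² = 9 + 4 + 0 = 13
13 = (2,1)_6 → 2² + 1² = 4 + 1 = 5
5 = (5)_6 → 5² = 25
25 = (4,1)_6 → 4² + 1² = 16 + 1 = 17

17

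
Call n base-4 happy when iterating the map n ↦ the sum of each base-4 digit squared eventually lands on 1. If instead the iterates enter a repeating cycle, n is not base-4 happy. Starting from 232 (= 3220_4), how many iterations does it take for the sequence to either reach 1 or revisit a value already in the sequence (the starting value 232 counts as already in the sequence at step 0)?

232 = (3,2,2,0)_4 → 17
17 = (1,0,1)_4 → 2
2 = (2)_4 → 4
4 = (1,0)_4 → 1  — reached 1.
That took 4 steps.

4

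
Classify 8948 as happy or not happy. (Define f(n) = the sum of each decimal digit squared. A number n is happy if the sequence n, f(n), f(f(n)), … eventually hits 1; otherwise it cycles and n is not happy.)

8948 → 225
225 → 33
33 → 18
18 → 65
65 → 61
61 → 37
37 → 58
58 → 89
89 → 145
145 → 42
42 → 20
20 → 4
4 → 16
16 → 37  — 37 already seen; the sequence cycles without reaching 1.

not happy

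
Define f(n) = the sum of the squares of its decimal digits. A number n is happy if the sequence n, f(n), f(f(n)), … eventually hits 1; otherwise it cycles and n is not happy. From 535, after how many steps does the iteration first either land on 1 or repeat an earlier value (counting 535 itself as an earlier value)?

11

535 → 5² + 3² + 5² = 59
59 → 5² + 9² = 106
106 → 1² + 0² + 6² = 37
37 → 3² + 7² = 58
58 → 5² + 8² = 89
89 → 8² + 9² = 145
145 → 1² + 4² + 5² = 42
42 → 4² + 2² = 20
20 → 2² + 0² = 4
4 → 4² = 16
16 → 1² + 6² = 37  — 37 repeats.
That took 11 steps.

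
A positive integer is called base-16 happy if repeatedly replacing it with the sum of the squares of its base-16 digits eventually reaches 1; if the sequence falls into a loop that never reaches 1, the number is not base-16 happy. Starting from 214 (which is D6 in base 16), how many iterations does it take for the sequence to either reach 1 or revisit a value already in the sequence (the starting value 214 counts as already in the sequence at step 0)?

10

214 = (13,6)_16 → 13² + 6² = 205
205 = (12,13)_16 → 12² + 13² = 313
313 = (1,3,9)_16 → 1² + 3² + 9² = 91
91 = (5,11)_16 → 5² + 11² = 146
146 = (9,2)_16 → 9² + 2² = 85
85 = (5,5)_16 → 5² + 5² = 50
50 = (3,2)_16 → 3² + 2² = 13
13 = (13)_16 → 13² = 169
169 = (10,9)_16 → 10² + 9² = 181
181 = (11,5)_16 → 11² + 5² = 146  — 146 repeats.
That took 10 steps.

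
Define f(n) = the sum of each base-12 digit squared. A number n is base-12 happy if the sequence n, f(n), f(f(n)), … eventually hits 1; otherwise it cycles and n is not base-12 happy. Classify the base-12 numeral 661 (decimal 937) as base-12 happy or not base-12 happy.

937 = (6,6,1)_12 → 6² + 6² + 1² = 73
73 = (6,1)_12 → 6² + 1² = 37
37 = (3,1)_12 → 3² + 1² = 10
10 = (10)_12 → 10² = 100
100 = (8,4)_12 → 8² + 4² = 80
80 = (6,8)_12 → 6² + 8² = 100  — 100 already seen; the sequence cycles without reaching 1.

not base-12 happy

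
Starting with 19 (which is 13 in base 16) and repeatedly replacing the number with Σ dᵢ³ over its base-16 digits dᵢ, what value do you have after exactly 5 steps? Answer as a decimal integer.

1072

19 = (1,3)_16 → 1³ + 3³ = 28
28 = (1,12)_16 → 1³ + 12³ = 1729
1729 = (6,12,1)_16 → 6³ + 12³ + 1³ = 1945
1945 = (7,9,9)_16 → 7³ + 9³ + 9³ = 1801
1801 = (7,0,9)_16 → 7³ + 0³ + 9³ = 1072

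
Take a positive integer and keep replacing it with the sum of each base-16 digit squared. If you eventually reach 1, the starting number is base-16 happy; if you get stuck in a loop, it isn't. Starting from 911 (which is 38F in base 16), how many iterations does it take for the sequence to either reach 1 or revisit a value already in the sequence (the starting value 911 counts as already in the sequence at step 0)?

11

911 = (3,8,15)_16 → 3² + 8² + 15² = 298
298 = (1,2,10)_16 → 1² + 2² + 10² = 105
105 = (6,9)_16 → 6² + 9² = 117
117 = (7,5)_16 → 7² + 5² = 74
74 = (4,10)_16 → 4² + 10² = 116
116 = (7,4)_16 → 7² + 4² = 65
65 = (4,1)_16 → 4² + 1² = 17
17 = (1,1)_16 → 1² + 1² = 2
2 = (2)_16 → 2² = 4
4 = (4)_16 → 4² = 16
16 = (1,0)_16 → 1² + 0² = 1  — reached 1.
That took 11 steps.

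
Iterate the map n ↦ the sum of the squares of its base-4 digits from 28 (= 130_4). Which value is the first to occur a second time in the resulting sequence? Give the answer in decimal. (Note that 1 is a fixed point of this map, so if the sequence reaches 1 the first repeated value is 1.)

1

28 = (1,3,0)_4 → 1² + 3² + 0² = 1 + 9 + 0 = 10
10 = (2,2)_4 → 2² + 2² = 4 + 4 = 8
8 = (2,0)_4 → 2² + 0² = 4 + 0 = 4
4 = (1,0)_4 → 1² + 0² = 1 + 0 = 1  — reached the fixed point 1.
1 → 1, so 1 is the first repeated value.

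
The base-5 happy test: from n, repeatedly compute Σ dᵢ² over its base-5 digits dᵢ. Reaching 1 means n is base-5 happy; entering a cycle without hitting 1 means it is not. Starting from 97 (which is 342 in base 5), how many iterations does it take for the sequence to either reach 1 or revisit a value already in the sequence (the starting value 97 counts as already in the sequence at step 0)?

97 = (3,4,2)_5 → 3² + 4² + 2² = 29
29 = (1,0,4)_5 → 1² + 0² + 4² = 17
17 = (3,2)_5 → 3² + 2² = 13
13 = (2,3)_5 → 2² + 3² = 13  — 13 repeats.
That took 4 steps.

4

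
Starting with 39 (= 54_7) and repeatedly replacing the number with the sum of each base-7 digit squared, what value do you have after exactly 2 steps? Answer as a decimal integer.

39 = (5,4)_7 → 5² + 4² = 41
41 = (5,6)_7 → 5² + 6² = 61

61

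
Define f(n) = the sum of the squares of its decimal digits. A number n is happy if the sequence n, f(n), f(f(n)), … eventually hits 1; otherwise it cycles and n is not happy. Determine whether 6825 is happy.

6825 → 6² + 8² + 2² + 5² = 36 + 64 + 4 + 25 = 129
129 → 1² + 2² + 9² = 1 + 4 + 81 = 86
86 → 8² + 6² = 64 + 36 = 100
100 → 1² + 0² + 0² = 1 + 0 + 0 = 1  — reached 1.

happy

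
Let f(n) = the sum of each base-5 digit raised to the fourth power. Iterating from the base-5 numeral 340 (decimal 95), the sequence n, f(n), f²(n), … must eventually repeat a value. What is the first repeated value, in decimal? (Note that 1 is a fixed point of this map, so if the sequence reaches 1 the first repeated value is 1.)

95 = (3,4,0)_5 → 3⁴ + 4⁴ + 0⁴ = 81 + 256 + 0 = 337
337 = (2,3,2,2)_5 → 2⁴ + 3⁴ + 2⁴ + 2⁴ = 16 + 81 + 16 + 16 = 129
129 = (1,0,0,4)_5 → 1⁴ + 0⁴ + 0⁴ + 4⁴ = 1 + 0 + 0 + 256 = 257
257 = (2,0,1,2)_5 → 2⁴ + 0⁴ + 1⁴ + 2⁴ = 16 + 0 + 1 + 16 = 33
33 = (1,1,3)_5 → 1⁴ + 1⁴ + 3⁴ = 1 + 1 + 81 = 83
83 = (3,1,3)_5 → 3⁴ + 1⁴ + 3⁴ = 81 + 1 + 81 = 163
163 = (1,1,2,3)_5 → 1⁴ + 1⁴ + 2⁴ + 3⁴ = 1 + 1 + 16 + 81 = 99
99 = (3,4,4)_5 → 3⁴ + 4⁴ + 4⁴ = 81 + 256 + 256 = 593
593 = (4,3,3,3)_5 → 4⁴ + 3⁴ + 3⁴ + 3⁴ = 256 + 81 + 81 + 81 = 499
499 = (3,4,4,4)_5 → 3⁴ + 4⁴ + 4⁴ + 4⁴ = 81 + 256 + 256 + 256 = 849
849 = (1,1,3,4,4)_5 → 1⁴ + 1⁴ + 3⁴ + 4⁴ + 4⁴ = 1 + 1 + 81 + 256 + 256 = 595
595 = (4,3,4,0)_5 → 4⁴ + 3⁴ + 4⁴ + 0⁴ = 256 + 81 + 256 + 0 = 593  — 593 already appeared earlier.

593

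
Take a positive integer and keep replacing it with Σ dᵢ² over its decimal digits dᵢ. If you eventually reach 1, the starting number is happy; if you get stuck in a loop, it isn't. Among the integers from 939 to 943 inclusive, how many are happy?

1

939: 939 → 171 → 51 → 26 → 40 → 16 → 37 → 58 → 89 → 145 → 42 → 20 → 4 → 16  — not happy
940: 940 → 97 → 130 → 10 → 1  — happy
941: 941 → 98 → 145 → 42 → 20 → 4 → 16 → 37 → 58 → 89 → 145  — not happy
942: 942 → 101 → 2 → 4 → 16 → 37 → 58 → 89 → 145 → 42 → 20 → 4  — not happy
943: 943 → 106 → 37 → 58 → 89 → 145 → 42 → 20 → 4 → 16 → 37  — not happy
happy: 940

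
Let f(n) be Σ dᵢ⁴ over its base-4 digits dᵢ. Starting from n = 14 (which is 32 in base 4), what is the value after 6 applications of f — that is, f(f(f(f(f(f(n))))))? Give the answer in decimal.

1

14 = (3,2)_4 → 3⁴ + 2⁴ = 81 + 16 = 97
97 = (1,2,0,1)_4 → 1⁴ + 2⁴ + 0⁴ + 1⁴ = 1 + 16 + 0 + 1 = 18
18 = (1,0,2)_4 → 1⁴ + 0⁴ + 2⁴ = 1 + 0 + 16 = 17
17 = (1,0,1)_4 → 1⁴ + 0⁴ + 1⁴ = 1 + 0 + 1 = 2
2 = (2)_4 → 2⁴ = 16
16 = (1,0,0)_4 → 1⁴ + 0⁴ + 0⁴ = 1 + 0 + 0 = 1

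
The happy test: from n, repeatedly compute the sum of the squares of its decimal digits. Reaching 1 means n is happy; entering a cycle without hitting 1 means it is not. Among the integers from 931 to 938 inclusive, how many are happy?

3

931: 931 → 91 → 82 → 68 → 100 → 1  — happy
932: 932 → 94 → 97 → 130 → 10 → 1  — happy
933: 933 → 99 → 162 → 41 → 17 → 50 → 25 → 29 → 85 → 89 → 145 → 42 → 20 → 4 → 16 → 37 → 58 → 89  — not happy
934: 934 → 106 → 37 → 58 → 89 → 145 → 42 → 20 → 4 → 16 → 37  — not happy
935: 935 → 115 → 27 → 53 → 34 → 25 → 29 → 85 → 89 → 145 → 42 → 20 → 4 → 16 → 37 → 58 → 89  — not happy
936: 936 → 126 → 41 → 17 → 50 → 25 → 29 → 85 → 89 → 145 → 42 → 20 → 4 → 16 → 37 → 58 → 89  — not happy
937: 937 → 139 → 91 → 82 → 68 → 100 → 1  — happy
938: 938 → 154 → 42 → 20 → 4 → 16 → 37 → 58 → 89 → 145 → 42  — not happy
happy: 931, 932, 937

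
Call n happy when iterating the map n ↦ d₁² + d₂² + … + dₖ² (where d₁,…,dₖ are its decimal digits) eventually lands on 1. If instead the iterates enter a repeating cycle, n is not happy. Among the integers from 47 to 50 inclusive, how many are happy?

1

47: 47 → 65 → 61 → 37 → 58 → 89 → 145 → 42 → 20 → 4 → 16 → 37  (repeats 37)
48: 48 → 80 → 64 → 52 → 29 → 85 → 89 → 145 → 42 → 20 → 4 → 16 → 37 → 58 → 89  (repeats 89)
49: 49 → 97 → 130 → 10 → 1  (reaches 1)
50: 50 → 25 → 29 → 85 → 89 → 145 → 42 → 20 → 4 → 16 → 37 → 58 → 89  (repeats 89)
happy: 49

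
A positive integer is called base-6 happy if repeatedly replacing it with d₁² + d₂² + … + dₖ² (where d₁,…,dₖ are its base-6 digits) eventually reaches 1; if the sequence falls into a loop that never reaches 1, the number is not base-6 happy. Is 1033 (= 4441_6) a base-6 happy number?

base-6 happy

1033 = (4,4,4,1)_6 → 4² + 4² + 4² + 1² = 16 + 16 + 16 + 1 = 49
49 = (1,2,1)_6 → 1² + 2² + 1² = 1 + 4 + 1 = 6
6 = (1,0)_6 → 1² + 0² = 1 + 0 = 1  — reached 1.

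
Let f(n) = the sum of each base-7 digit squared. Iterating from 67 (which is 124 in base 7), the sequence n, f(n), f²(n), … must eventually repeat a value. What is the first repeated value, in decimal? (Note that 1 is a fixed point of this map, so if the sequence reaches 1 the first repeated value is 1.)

67 = (1,2,4)_7 → 1² + 2² + 4² = 21
21 = (3,0)_7 → 3² + 0² = 9
9 = (1,2)_7 → 1² + 2² = 5
5 = (5)_7 → 5² = 25
25 = (3,4)_7 → 3² + 4² = 25  — 25 already appeared earlier.

25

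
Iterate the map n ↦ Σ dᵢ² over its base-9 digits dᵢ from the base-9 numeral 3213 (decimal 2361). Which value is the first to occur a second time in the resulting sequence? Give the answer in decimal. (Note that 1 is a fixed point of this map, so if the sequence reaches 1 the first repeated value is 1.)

65

2361 = (3,2,1,3)_9 → 3² + 2² + 1² + 3² = 23
23 = (2,5)_9 → 2² + 5² = 29
29 = (3,2)_9 → 3² + 2² = 13
13 = (1,4)_9 → 1² + 4² = 17
17 = (1,8)_9 → 1² + 8² = 65
65 = (7,2)_9 → 7² + 2² = 53
53 = (5,8)_9 → 5² + 8² = 89
89 = (1,0,8)_9 → 1² + 0² + 8² = 65  — 65 already appeared earlier.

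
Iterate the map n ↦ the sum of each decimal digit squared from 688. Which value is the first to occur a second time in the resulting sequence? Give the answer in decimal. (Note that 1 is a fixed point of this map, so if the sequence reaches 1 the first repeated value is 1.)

89

688 → 6² + 8² + 8² = 164
164 → 1² + 6² + 4² = 53
53 → 5² + 3² = 34
34 → 3² + 4² = 25
25 → 2² + 5² = 29
29 → 2² + 9² = 85
85 → 8² + 5² = 89
89 → 8² + 9² = 145
145 → 1² + 4² + 5² = 42
42 → 4² + 2² = 20
20 → 2² + 0² = 4
4 → 4² = 16
16 → 1² + 6² = 37
37 → 3² + 7² = 58
58 → 5² + 8² = 89  — 89 already appeared earlier.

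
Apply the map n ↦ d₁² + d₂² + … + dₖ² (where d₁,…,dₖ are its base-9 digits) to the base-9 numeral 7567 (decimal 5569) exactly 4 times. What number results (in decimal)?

5569 = (7,5,6,7)_9 → 7² + 5² + 6² + 7² = 159
159 = (1,8,6)_9 → 1² + 8² + 6² = 101
101 = (1,2,2)_9 → 1² + 2² + 2² = 9
9 = (1,0)_9 → 1² + 0² = 1

1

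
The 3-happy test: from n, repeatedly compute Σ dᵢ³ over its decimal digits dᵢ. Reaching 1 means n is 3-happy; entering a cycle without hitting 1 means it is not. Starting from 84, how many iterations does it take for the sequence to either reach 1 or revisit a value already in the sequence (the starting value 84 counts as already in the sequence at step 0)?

7

84 → 8³ + 4³ = 512 + 64 = 576
576 → 5³ + 7³ + 6³ = 125 + 343 + 216 = 684
684 → 6³ + 8³ + 4³ = 216 + 512 + 64 = 792
792 → 7³ + 9³ + 2³ = 343 + 729 + 8 = 1080
1080 → 1³ + 0³ + 8³ + 0³ = 1 + 0 + 512 + 0 = 513
513 → 5³ + 1³ + 3³ = 125 + 1 + 27 = 153
153 → 1³ + 5³ + 3³ = 1 + 125 + 27 = 153  — 153 repeats.
That took 7 steps.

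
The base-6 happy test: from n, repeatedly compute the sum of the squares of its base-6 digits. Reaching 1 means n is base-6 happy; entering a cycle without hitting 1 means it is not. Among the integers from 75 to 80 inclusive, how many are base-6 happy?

75: 75 → 13 → 5 → 25 → 17 → 29 → 41 → 26 → 20 → 13  — not base-6 happy
76: 76 → 20 → 13 → 5 → 25 → 17 → 29 → 41 → 26 → 20  — not base-6 happy
77: 77 → 29 → 41 → 26 → 20 → 13 → 5 → 25 → 17 → 29  — not base-6 happy
78: 78 → 5 → 25 → 17 → 29 → 41 → 26 → 20 → 13 → 5  — not base-6 happy
79: 79 → 6 → 1  — base-6 happy
80: 80 → 9 → 10 → 17 → 29 → 41 → 26 → 20 → 13 → 5 → 25 → 17  — not base-6 happy
base-6 happy: 79

1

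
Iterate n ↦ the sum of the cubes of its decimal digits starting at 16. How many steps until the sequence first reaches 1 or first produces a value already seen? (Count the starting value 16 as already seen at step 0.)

4

16 → 1³ + 6³ = 217
217 → 2³ + 1³ + 7³ = 352
352 → 3³ + 5³ + 2³ = 160
160 → 1³ + 6³ + 0³ = 217  — 217 repeats.
That took 4 steps.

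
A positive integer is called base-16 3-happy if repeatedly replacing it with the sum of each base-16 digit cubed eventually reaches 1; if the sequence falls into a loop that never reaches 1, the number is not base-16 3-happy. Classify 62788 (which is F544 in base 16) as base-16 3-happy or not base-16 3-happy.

62788 = (15,5,4,4)_16 → 15³ + 5³ + 4³ + 4³ = 3375 + 125 + 64 + 64 = 3628
3628 = (14,2,12)_16 → 14³ + 2³ + 12³ = 2744 + 8 + 1728 = 4480
4480 = (1,1,8,0)_16 → 1³ + 1³ + 8³ + 0³ = 1 + 1 + 512 + 0 = 514
514 = (2,0,2)_16 → 2³ + 0³ + 2³ = 8 + 0 + 8 = 16
16 = (1,0)_16 → 1³ + 0³ = 1 + 0 = 1  — reached 1.

base-16 3-happy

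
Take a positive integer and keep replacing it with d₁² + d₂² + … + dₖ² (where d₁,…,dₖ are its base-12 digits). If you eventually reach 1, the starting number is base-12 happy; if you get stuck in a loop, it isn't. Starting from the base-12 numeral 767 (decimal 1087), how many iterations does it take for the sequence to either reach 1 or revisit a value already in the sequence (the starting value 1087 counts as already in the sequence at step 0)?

3

1087 = (7,6,7)_12 → 7² + 6² + 7² = 134
134 = (11,2)_12 → 11² + 2² = 125
125 = (10,5)_12 → 10² + 5² = 125  — 125 repeats.
That took 3 steps.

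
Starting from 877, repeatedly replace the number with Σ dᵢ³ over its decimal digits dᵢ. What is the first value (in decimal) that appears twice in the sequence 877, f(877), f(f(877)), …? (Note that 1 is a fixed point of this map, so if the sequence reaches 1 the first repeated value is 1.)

1

877 → 1198
1198 → 1243
1243 → 100
100 → 1  — reached the fixed point 1.
1 → 1, so 1 is the first repeated value.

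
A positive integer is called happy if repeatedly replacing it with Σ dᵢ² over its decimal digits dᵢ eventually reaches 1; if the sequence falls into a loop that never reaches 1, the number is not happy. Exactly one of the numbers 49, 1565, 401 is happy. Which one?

49: 49 → 97 → 130 → 10 → 1  — reaches 1 (happy)
1565: 1565 → 87 → 113 → 11 → 2 → 4 → 16 → 37 → 58 → 89 → 145 → 42 → 20 → 4  — repeats 4 (not happy)
401: 401 → 17 → 50 → 25 → 29 → 85 → 89 → 145 → 42 → 20 → 4 → 16 → 37 → 58 → 89  — repeats 89 (not happy)

49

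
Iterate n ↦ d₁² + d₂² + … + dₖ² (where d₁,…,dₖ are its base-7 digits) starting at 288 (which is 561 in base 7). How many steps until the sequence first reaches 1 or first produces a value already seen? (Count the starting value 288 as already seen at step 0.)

288 = (5,6,1)_7 → 5² + 6² + 1² = 25 + 36 + 1 = 62
62 = (1,1,6)_7 → 1² + 1² + 6² = 1 + 1 + 36 = 38
38 = (5,3)_7 → 5² + 3² = 25 + 9 = 34
34 = (4,6)_7 → 4² + 6² = 16 + 36 = 52
52 = (1,0,3)_7 → 1² + 0² + 3² = 1 + 0 + 9 = 10
10 = (1,3)_7 → 1² + 3² = 1 + 9 = 10  — 10 repeats.
That took 6 steps.

6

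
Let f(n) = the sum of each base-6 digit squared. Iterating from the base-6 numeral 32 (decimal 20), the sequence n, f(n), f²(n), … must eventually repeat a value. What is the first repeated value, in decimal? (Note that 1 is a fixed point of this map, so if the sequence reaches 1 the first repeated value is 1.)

20 = (3,2)_6 → 3² + 2² = 13
13 = (2,1)_6 → 2² + 1² = 5
5 = (5)_6 → 5² = 25
25 = (4,1)_6 → 4² + 1² = 17
17 = (2,5)_6 → 2² + 5² = 29
29 = (4,5)_6 → 4² + 5² = 41
41 = (1,0,5)_6 → 1² + 0² + 5² = 26
26 = (4,2)_6 → 4² + 2² = 20  — 20 already appeared earlier.

20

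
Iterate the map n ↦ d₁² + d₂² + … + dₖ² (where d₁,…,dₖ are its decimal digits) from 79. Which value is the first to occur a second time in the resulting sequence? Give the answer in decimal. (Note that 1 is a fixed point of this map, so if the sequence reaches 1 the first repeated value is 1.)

1

79 → 7² + 9² = 49 + 81 = 130
130 → 1² + 3² + 0² = 1 + 9 + 0 = 10
10 → 1² + 0² = 1 + 0 = 1  — reached the fixed point 1.
1 → 1, so 1 is the first repeated value.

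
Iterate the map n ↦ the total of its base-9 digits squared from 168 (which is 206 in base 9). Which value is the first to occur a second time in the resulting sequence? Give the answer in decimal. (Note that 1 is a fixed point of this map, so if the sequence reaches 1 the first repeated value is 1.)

74

168 = (2,0,6)_9 → 2² + 0² + 6² = 4 + 0 + 36 = 40
40 = (4,4)_9 → 4² + 4² = 16 + 16 = 32
32 = (3,5)_9 → 3² + 5² = 9 + 25 = 34
34 = (3,7)_9 → 3² + 7² = 9 + 49 = 58
58 = (6,4)_9 → 6² + 4² = 36 + 16 = 52
52 = (5,7)_9 → 5² + 7² = 25 + 49 = 74
74 = (8,2)_9 → 8² + 2² = 64 + 4 = 68
68 = (7,5)_9 → 7² + 5² = 49 + 25 = 74  — 74 already appeared earlier.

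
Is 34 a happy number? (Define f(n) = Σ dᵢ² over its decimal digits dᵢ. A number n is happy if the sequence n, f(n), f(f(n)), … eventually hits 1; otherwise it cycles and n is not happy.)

34 → 3² + 4² = 9 + 16 = 25
25 → 2² + 5² = 4 + 25 = 29
29 → 2² + 9² = 4 + 81 = 85
85 → 8² + 5² = 64 + 25 = 89
89 → 8² + 9² = 64 + 81 = 145
145 → 1² + 4² + 5² = 1 + 16 + 25 = 42
42 → 4² + 2² = 16 + 4 = 20
20 → 2² + 0² = 4 + 0 = 4
4 → 4² = 16
16 → 1² + 6² = 1 + 36 = 37
37 → 3² + 7² = 9 + 49 = 58
58 → 5² + 8² = 25 + 64 = 89  — 89 already seen; the sequence cycles without reaching 1.

not happy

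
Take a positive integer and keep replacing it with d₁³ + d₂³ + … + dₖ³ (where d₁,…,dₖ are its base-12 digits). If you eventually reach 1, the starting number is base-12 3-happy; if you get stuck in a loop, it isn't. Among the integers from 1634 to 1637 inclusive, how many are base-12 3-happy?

1634: 1634 → 1403 → 2572 → 1190 → 547 → 1099 → 1029 → 1073 → 593 → 190 → 1028 → 856 → 1520 → 1728 → 1  (reaches 1)
1635: 1635 → 1422 → 1945 → 219 → 244 → 577 → 65 → 250 → 1513 → 1217 → 762 → 368 → 736 → 190 → 1028 → 856 → 1520 → 1728 → 1  (reaches 1)
1636: 1636 → 1459 → 1344 → 793 → 342 → 288 → 8 → 512 → 755 → 1464 → 1008 → 343 → 415 → 1351 → 1136 → 1855 → 1344  (repeats 1344)
1637: 1637 → 1520 → 1728 → 1  (reaches 1)
base-12 3-happy: 1634, 1635, 1637

3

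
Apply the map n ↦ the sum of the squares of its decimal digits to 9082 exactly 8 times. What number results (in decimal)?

37

9082 → 9² + 0² + 8² + 2² = 149
149 → 1² + 4² + 9² = 98
98 → 9² + 8² = 145
145 → 1² + 4² + 5² = 42
42 → 4² + 2² = 20
20 → 2² + 0² = 4
4 → 4² = 16
16 → 1² + 6² = 37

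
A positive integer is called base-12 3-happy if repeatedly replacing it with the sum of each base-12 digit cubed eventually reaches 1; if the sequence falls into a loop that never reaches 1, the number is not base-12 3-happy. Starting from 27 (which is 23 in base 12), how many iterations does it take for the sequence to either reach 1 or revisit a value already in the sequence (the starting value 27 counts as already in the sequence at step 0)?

27 = (2,3)_12 → 2³ + 3³ = 35
35 = (2,11)_12 → 2³ + 11³ = 1339
1339 = (9,3,7)_12 → 9³ + 3³ + 7³ = 1099
1099 = (7,7,7)_12 → 7³ + 7³ + 7³ = 1029
1029 = (7,1,9)_12 → 7³ + 1³ + 9³ = 1073
1073 = (7,5,5)_12 → 7³ + 5³ + 5³ = 593
593 = (4,1,5)_12 → 4³ + 1³ + 5³ = 190
190 = (1,3,10)_12 → 1³ + 3³ + 10³ = 1028
1028 = (7,1,8)_12 → 7³ + 1³ + 8³ = 856
856 = (5,11,4)_12 → 5³ + 11³ + 4³ = 1520
1520 = (10,6,8)_12 → 10³ + 6³ + 8³ = 1728
1728 = (1,0,0,0)_12 → 1³ + 0³ + 0³ + 0³ = 1  — reached 1.
That took 12 steps.

12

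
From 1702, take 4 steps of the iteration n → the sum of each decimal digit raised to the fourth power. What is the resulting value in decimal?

1702 → 1⁴ + 7⁴ + 0⁴ + 2⁴ = 1 + 2401 + 0 + 16 = 2418
2418 → 2⁴ + 4⁴ + 1⁴ + 8⁴ = 16 + 256 + 1 + 4096 = 4369
4369 → 4⁴ + 3⁴ + 6⁴ + 9⁴ = 256 + 81 + 1296 + 6561 = 8194
8194 → 8⁴ + 1⁴ + 9⁴ + 4⁴ = 4096 + 1 + 6561 + 256 = 10914

10914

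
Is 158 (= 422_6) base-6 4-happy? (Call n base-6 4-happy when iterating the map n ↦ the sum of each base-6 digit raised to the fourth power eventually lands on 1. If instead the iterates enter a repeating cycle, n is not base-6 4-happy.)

not base-6 4-happy

158 = (4,2,2)_6 → 4⁴ + 2⁴ + 2⁴ = 256 + 16 + 16 = 288
288 = (1,2,0,0)_6 → 1⁴ + 2⁴ + 0⁴ + 0⁴ = 1 + 16 + 0 + 0 = 17
17 = (2,5)_6 → 2⁴ + 5⁴ = 16 + 625 = 641
641 = (2,5,4,5)_6 → 2⁴ + 5⁴ + 4⁴ + 5⁴ = 16 + 625 + 256 + 625 = 1522
1522 = (1,1,0,1,4)_6 → 1⁴ + 1⁴ + 0⁴ + 1⁴ + 4⁴ = 1 + 1 + 0 + 1 + 256 = 259
259 = (1,1,1,1)_6 → 1⁴ + 1⁴ + 1⁴ + 1⁴ = 1 + 1 + 1 + 1 = 4
4 = (4)_6 → 4⁴ = 256
256 = (1,1,0,4)_6 → 1⁴ + 1⁴ + 0⁴ + 4⁴ = 1 + 1 + 0 + 256 = 258
258 = (1,1,1,0)_6 → 1⁴ + 1⁴ + 1⁴ + 0⁴ = 1 + 1 + 1 + 0 = 3
3 = (3)_6 → 3⁴ = 81
81 = (2,1,3)_6 → 2⁴ + 1⁴ + 3⁴ = 16 + 1 + 81 = 98
98 = (2,4,2)_6 → 2⁴ + 4⁴ + 2⁴ = 16 + 256 + 16 = 288  — 288 already seen; the sequence cycles without reaching 1.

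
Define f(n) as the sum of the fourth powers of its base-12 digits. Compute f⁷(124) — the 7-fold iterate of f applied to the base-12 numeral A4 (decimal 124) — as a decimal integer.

17314

124 = (10,4)_12 → 10⁴ + 4⁴ = 10256
10256 = (5,11,2,8)_12 → 5⁴ + 11⁴ + 2⁴ + 8⁴ = 19378
19378 = (11,2,6,10)_12 → 11⁴ + 2⁴ + 6⁴ + 10⁴ = 25953
25953 = (1,3,0,2,9)_12 → 1⁴ + 3⁴ + 0⁴ + 2⁴ + 9⁴ = 6659
6659 = (3,10,2,11)_12 → 3⁴ + 10⁴ + 2⁴ + 11⁴ = 24738
24738 = (1,2,3,9,6)_12 → 1⁴ + 2⁴ + 3⁴ + 9⁴ + 6⁴ = 7955
7955 = (4,7,2,11)_12 → 4⁴ + 7⁴ + 2⁴ + 11⁴ = 17314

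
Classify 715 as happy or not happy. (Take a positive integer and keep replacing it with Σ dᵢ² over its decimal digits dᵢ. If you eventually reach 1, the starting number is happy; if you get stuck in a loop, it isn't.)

715 → 7² + 1² + 5² = 75
75 → 7² + 5² = 74
74 → 7² + 4² = 65
65 → 6² + 5² = 61
61 → 6² + 1² = 37
37 → 3² + 7² = 58
58 → 5² + 8² = 89
89 → 8² + 9² = 145
145 → 1² + 4² + 5² = 42
42 → 4² + 2² = 20
20 → 2² + 0² = 4
4 → 4² = 16
16 → 1² + 6² = 37  — 37 already seen; the sequence cycles without reaching 1.

not happy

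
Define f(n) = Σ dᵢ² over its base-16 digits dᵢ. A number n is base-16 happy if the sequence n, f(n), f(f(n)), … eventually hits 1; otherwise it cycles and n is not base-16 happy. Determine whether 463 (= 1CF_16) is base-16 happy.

not base-16 happy

463 = (1,12,15)_16 → 1² + 12² + 15² = 1 + 144 + 225 = 370
370 = (1,7,2)_16 → 1² + 7² + 2² = 1 + 49 + 4 = 54
54 = (3,6)_16 → 3² + 6² = 9 + 36 = 45
45 = (2,13)_16 → 2² + 13² = 4 + 169 = 173
173 = (10,13)_16 → 10² + 13² = 100 + 169 = 269
269 = (1,0,13)_16 → 1² + 0² + 13² = 1 + 0 + 169 = 170
170 = (10,10)_16 → 10² + 10² = 100 + 100 = 200
200 = (12,8)_16 → 12² + 8² = 144 + 64 = 208
208 = (13,0)_16 → 13² + 0² = 169 + 0 = 169
169 = (10,9)_16 → 10² + 9² = 100 + 81 = 181
181 = (11,5)_16 → 11² + 5² = 121 + 25 = 146
146 = (9,2)_16 → 9² + 2² = 81 + 4 = 85
85 = (5,5)_16 → 5² + 5² = 25 + 25 = 50
50 = (3,2)_16 → 3² + 2² = 9 + 4 = 13
13 = (13)_16 → 13² = 169  — 169 already seen; the sequence cycles without reaching 1.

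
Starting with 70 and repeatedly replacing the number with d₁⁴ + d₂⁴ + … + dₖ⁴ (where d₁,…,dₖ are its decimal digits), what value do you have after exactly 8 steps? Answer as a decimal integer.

70 → 7⁴ + 0⁴ = 2401 + 0 = 2401
2401 → 2⁴ + 4⁴ + 0⁴ + 1⁴ = 16 + 256 + 0 + 1 = 273
273 → 2⁴ + 7⁴ + 3⁴ = 16 + 2401 + 81 = 2498
2498 → 2⁴ + 4⁴ + 9⁴ + 8⁴ = 16 + 256 + 6561 + 4096 = 10929
10929 → 1⁴ + 0⁴ + 9⁴ + 2⁴ + 9⁴ = 1 + 0 + 6561 + 16 + 6561 = 13139
13139 → 1⁴ + 3⁴ + 1⁴ + 3⁴ + 9⁴ = 1 + 81 + 1 + 81 + 6561 = 6725
6725 → 6⁴ + 7⁴ + 2⁴ + 5⁴ = 1296 + 2401 + 16 + 625 = 4338
4338 → 4⁴ + 3⁴ + 3⁴ + 8⁴ = 256 + 81 + 81 + 4096 = 4514

4514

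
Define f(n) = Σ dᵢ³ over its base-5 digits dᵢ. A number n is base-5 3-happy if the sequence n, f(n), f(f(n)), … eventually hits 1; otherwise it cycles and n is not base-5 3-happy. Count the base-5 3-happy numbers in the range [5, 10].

5: 5 → 1  (reaches 1)
6: 6 → 2 → 8 → 28 → 28  (repeats 28)
7: 7 → 9 → 65 → 35 → 9  (repeats 9)
8: 8 → 28 → 28  (repeats 28)
9: 9 → 65 → 35 → 9  (repeats 9)
10: 10 → 8 → 28 → 28  (repeats 28)
base-5 3-happy: 5

1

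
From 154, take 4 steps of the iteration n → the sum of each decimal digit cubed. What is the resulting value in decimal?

370

154 → 1³ + 5³ + 4³ = 190
190 → 1³ + 9³ + 0³ = 730
730 → 7³ + 3³ + 0³ = 370
370 → 3³ + 7³ + 0³ = 370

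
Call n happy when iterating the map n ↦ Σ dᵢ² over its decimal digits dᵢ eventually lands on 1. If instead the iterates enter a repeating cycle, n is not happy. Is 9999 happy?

not happy

9999 → 9² + 9² + 9² + 9² = 81 + 81 + 81 + 81 = 324
324 → 3² + 2² + 4² = 9 + 4 + 16 = 29
29 → 2² + 9² = 4 + 81 = 85
85 → 8² + 5² = 64 + 25 = 89
89 → 8² + 9² = 64 + 81 = 145
145 → 1² + 4² + 5² = 1 + 16 + 25 = 42
42 → 4² + 2² = 16 + 4 = 20
20 → 2² + 0² = 4 + 0 = 4
4 → 4² = 16
16 → 1² + 6² = 1 + 36 = 37
37 → 3² + 7² = 9 + 49 = 58
58 → 5² + 8² = 25 + 64 = 89  — 89 already seen; the sequence cycles without reaching 1.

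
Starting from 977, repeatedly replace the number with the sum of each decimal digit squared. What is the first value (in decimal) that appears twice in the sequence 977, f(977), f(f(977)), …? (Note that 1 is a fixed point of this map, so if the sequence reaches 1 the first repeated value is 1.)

977 → 9² + 7² + 7² = 179
179 → 1² + 7² + 9² = 131
131 → 1² + 3² + 1² = 11
11 → 1² + 1² = 2
2 → 2² = 4
4 → 4² = 16
16 → 1² + 6² = 37
37 → 3² + 7² = 58
58 → 5² + 8² = 89
89 → 8² + 9² = 145
145 → 1² + 4² + 5² = 42
42 → 4² + 2² = 20
20 → 2² + 0² = 4  — 4 already appeared earlier.

4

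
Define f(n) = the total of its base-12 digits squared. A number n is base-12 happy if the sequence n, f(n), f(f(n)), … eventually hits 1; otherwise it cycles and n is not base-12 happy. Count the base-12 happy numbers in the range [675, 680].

675: 675 → 89 → 74 → 40 → 25 → 5 → 25  — not base-12 happy
676: 676 → 96 → 64 → 41 → 34 → 104 → 128 → 164 → 66 → 61 → 26 → 8 → 64  — not base-12 happy
677: 677 → 105 → 145 → 2 → 4 → 16 → 17 → 26 → 8 → 64 → 41 → 34 → 104 → 128 → 164 → 66 → 61 → 26  — not base-12 happy
678: 678 → 116 → 145 → 2 → 4 → 16 → 17 → 26 → 8 → 64 → 41 → 34 → 104 → 128 → 164 → 66 → 61 → 26  — not base-12 happy
679: 679 → 129 → 181 → 11 → 121 → 101 → 89 → 74 → 40 → 25 → 5 → 25  — not base-12 happy
680: 680 → 144 → 1  — base-12 happy
base-12 happy: 680

1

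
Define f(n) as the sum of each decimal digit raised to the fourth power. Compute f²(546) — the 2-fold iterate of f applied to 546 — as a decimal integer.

4819

546 → 5⁴ + 4⁴ + 6⁴ = 2177
2177 → 2⁴ + 1⁴ + 7⁴ + 7⁴ = 4819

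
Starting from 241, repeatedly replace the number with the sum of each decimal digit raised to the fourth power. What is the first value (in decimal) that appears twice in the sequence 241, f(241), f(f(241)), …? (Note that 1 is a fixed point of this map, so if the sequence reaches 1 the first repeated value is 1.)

13139

241 → 2⁴ + 4⁴ + 1⁴ = 273
273 → 2⁴ + 7⁴ + 3⁴ = 2498
2498 → 2⁴ + 4⁴ + 9⁴ + 8⁴ = 10929
10929 → 1⁴ + 0⁴ + 9⁴ + 2⁴ + 9⁴ = 13139
13139 → 1⁴ + 3⁴ + 1⁴ + 3⁴ + 9⁴ = 6725
6725 → 6⁴ + 7⁴ + 2⁴ + 5⁴ = 4338
4338 → 4⁴ + 3⁴ + 3⁴ + 8⁴ = 4514
4514 → 4⁴ + 5⁴ + 1⁴ + 4⁴ = 1138
1138 → 1⁴ + 1⁴ + 3⁴ + 8⁴ = 4179
4179 → 4⁴ + 1⁴ + 7⁴ + 9⁴ = 9219
9219 → 9⁴ + 2⁴ + 1⁴ + 9⁴ = 13139  — 13139 already appeared earlier.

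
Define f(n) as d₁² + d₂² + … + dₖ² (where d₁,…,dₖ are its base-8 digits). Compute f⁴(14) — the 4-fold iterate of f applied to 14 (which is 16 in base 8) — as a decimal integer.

13

14 = (1,6)_8 → 1² + 6² = 37
37 = (4,5)_8 → 4² + 5² = 41
41 = (5,1)_8 → 5² + 1² = 26
26 = (3,2)_8 → 3² + 2² = 13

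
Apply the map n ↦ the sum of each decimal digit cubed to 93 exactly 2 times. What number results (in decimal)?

93 → 9³ + 3³ = 756
756 → 7³ + 5³ + 6³ = 684

684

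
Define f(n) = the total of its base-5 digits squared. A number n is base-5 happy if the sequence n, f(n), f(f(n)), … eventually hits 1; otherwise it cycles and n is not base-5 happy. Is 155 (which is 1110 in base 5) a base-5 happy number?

not base-5 happy

155 = (1,1,1,0)_5 → 1² + 1² + 1² + 0² = 3
3 = (3)_5 → 3² = 9
9 = (1,4)_5 → 1² + 4² = 17
17 = (3,2)_5 → 3² + 2² = 13
13 = (2,3)_5 → 2² + 3² = 13  — 13 already seen; the sequence cycles without reaching 1.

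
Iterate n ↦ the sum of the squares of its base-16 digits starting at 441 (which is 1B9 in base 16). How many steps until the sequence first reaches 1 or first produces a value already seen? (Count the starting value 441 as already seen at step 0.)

441 = (1,11,9)_16 → 1² + 11² + 9² = 1 + 121 + 81 = 203
203 = (12,11)_16 → 12² + 11² = 144 + 121 = 265
265 = (1,0,9)_16 → 1² + 0² + 9² = 1 + 0 + 81 = 82
82 = (5,2)_16 → 5² + 2² = 25 + 4 = 29
29 = (1,13)_16 → 1² + 13² = 1 + 169 = 170
170 = (10,10)_16 → 10² + 10² = 100 + 100 = 200
200 = (12,8)_16 → 12² + 8² = 144 + 64 = 208
208 = (13,0)_16 → 13² + 0² = 169 + 0 = 169
169 = (10,9)_16 → 10² + 9² = 100 + 81 = 181
181 = (11,5)_16 → 11² + 5² = 121 + 25 = 146
146 = (9,2)_16 → 9² + 2² = 81 + 4 = 85
85 = (5,5)_16 → 5² + 5² = 25 + 25 = 50
50 = (3,2)_16 → 3² + 2² = 9 + 4 = 13
13 = (13)_16 → 13² = 169  — 169 repeats.
That took 14 steps.

14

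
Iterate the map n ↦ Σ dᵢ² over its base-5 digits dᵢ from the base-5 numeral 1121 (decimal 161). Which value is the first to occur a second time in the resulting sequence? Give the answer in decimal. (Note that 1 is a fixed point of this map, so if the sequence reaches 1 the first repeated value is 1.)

161 = (1,1,2,1)_5 → 1² + 1² + 2² + 1² = 1 + 1 + 4 + 1 = 7
7 = (1,2)_5 → 1² + 2² = 1 + 4 = 5
5 = (1,0)_5 → 1² + 0² = 1 + 0 = 1  — reached the fixed point 1.
1 → 1, so 1 is the first repeated value.

1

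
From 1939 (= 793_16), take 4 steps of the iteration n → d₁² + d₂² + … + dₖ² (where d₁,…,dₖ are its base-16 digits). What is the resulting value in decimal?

244

1939 = (7,9,3)_16 → 139
139 = (8,11)_16 → 185
185 = (11,9)_16 → 202
202 = (12,10)_16 → 244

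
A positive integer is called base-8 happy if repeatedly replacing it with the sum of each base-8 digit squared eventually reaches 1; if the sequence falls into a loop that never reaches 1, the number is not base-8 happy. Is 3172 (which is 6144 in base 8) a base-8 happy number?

not base-8 happy

3172 = (6,1,4,4)_8 → 6² + 1² + 4² + 4² = 69
69 = (1,0,5)_8 → 1² + 0² + 5² = 26
26 = (3,2)_8 → 3² + 2² = 13
13 = (1,5)_8 → 1² + 5² = 26  — 26 already seen; the sequence cycles without reaching 1.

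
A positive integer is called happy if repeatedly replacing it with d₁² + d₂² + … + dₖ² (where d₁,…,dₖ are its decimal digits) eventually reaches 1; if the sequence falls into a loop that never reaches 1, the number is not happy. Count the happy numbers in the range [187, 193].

4

187: 187 → 114 → 18 → 65 → 61 → 37 → 58 → 89 → 145 → 42 → 20 → 4 → 16 → 37  (repeats 37)
188: 188 → 129 → 86 → 100 → 1  (reaches 1)
189: 189 → 146 → 53 → 34 → 25 → 29 → 85 → 89 → 145 → 42 → 20 → 4 → 16 → 37 → 58 → 89  (repeats 89)
190: 190 → 82 → 68 → 100 → 1  (reaches 1)
191: 191 → 83 → 73 → 58 → 89 → 145 → 42 → 20 → 4 → 16 → 37 → 58  (repeats 58)
192: 192 → 86 → 100 → 1  (reaches 1)
193: 193 → 91 → 82 → 68 → 100 → 1  (reaches 1)
happy: 188, 190, 192, 193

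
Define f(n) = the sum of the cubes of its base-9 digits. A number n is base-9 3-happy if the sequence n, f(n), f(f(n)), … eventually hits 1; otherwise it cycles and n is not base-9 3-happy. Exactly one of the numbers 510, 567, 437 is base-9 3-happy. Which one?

510: 510 → 440 → 664 → 856 → 128 → 134 → 638 → 1198 → 470 → 476 → 980 → 540 → 432 → 152 → 856  — repeats 856 (not base-9 3-happy)
567: 567 → 343 → 73 → 513 → 243 → 27 → 27  — repeats 27 (not base-9 3-happy)
437: 437 → 277 → 397 → 577 → 345 → 99 → 9 → 1  — reaches 1 (base-9 3-happy)

437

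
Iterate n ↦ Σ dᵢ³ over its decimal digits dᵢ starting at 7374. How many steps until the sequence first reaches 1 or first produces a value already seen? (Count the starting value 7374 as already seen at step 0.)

13

7374 → 7³ + 3³ + 7³ + 4³ = 777
777 → 7³ + 7³ + 7³ = 1029
1029 → 1³ + 0³ + 2³ + 9³ = 738
738 → 7³ + 3³ + 8³ = 882
882 → 8³ + 8³ + 2³ = 1032
1032 → 1³ + 0³ + 3³ + 2³ = 36
36 → 3³ + 6³ = 243
243 → 2³ + 4³ + 3³ = 99
99 → 9³ + 9³ = 1458
1458 → 1³ + 4³ + 5³ + 8³ = 702
702 → 7³ + 0³ + 2³ = 351
351 → 3³ + 5³ + 1³ = 153
153 → 1³ + 5³ + 3³ = 153  — 153 repeats.
That took 13 steps.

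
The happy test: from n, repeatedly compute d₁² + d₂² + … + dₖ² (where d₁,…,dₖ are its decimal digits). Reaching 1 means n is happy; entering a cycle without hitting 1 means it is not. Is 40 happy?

not happy

40 → 4² + 0² = 16 + 0 = 16
16 → 1² + 6² = 1 + 36 = 37
37 → 3² + 7² = 9 + 49 = 58
58 → 5² + 8² = 25 + 64 = 89
89 → 8² + 9² = 64 + 81 = 145
145 → 1² + 4² + 5² = 1 + 16 + 25 = 42
42 → 4² + 2² = 16 + 4 = 20
20 → 2² + 0² = 4 + 0 = 4
4 → 4² = 16  — 16 already seen; the sequence cycles without reaching 1.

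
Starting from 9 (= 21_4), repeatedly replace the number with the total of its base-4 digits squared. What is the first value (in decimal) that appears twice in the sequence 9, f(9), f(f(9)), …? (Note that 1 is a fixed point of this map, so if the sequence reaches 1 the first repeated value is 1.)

1

9 = (2,1)_4 → 2² + 1² = 4 + 1 = 5
5 = (1,1)_4 → 1² + 1² = 1 + 1 = 2
2 = (2)_4 → 2² = 4
4 = (1,0)_4 → 1² + 0² = 1 + 0 = 1  — reached the fixed point 1.
1 → 1, so 1 is the first repeated value.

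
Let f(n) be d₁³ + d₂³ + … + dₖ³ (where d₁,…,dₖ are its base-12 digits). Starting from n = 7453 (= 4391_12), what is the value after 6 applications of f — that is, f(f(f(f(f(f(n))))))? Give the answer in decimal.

1028

7453 = (4,3,9,1)_12 → 4³ + 3³ + 9³ + 1³ = 821
821 = (5,8,5)_12 → 5³ + 8³ + 5³ = 762
762 = (5,3,6)_12 → 5³ + 3³ + 6³ = 368
368 = (2,6,8)_12 → 2³ + 6³ + 8³ = 736
736 = (5,1,4)_12 → 5³ + 1³ + 4³ = 190
190 = (1,3,10)_12 → 1³ + 3³ + 10³ = 1028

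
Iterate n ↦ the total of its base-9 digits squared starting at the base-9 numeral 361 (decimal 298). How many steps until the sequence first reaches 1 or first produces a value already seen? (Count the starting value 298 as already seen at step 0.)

5

298 = (3,6,1)_9 → 3² + 6² + 1² = 46
46 = (5,1)_9 → 5² + 1² = 26
26 = (2,8)_9 → 2² + 8² = 68
68 = (7,5)_9 → 7² + 5² = 74
74 = (8,2)_9 → 8² + 2² = 68  — 68 repeats.
That took 5 steps.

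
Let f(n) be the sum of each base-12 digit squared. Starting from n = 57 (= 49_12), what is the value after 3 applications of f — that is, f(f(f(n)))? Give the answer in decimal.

50

57 = (4,9)_12 → 4² + 9² = 16 + 81 = 97
97 = (8,1)_12 → 8² + 1² = 64 + 1 = 65
65 = (5,5)_12 → 5² + 5² = 25 + 25 = 50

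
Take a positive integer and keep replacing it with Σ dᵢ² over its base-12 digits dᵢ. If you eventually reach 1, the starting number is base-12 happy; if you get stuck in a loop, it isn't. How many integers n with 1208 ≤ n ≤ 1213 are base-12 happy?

1208: 1208 → 144 → 1  — base-12 happy
1209: 1209 → 161 → 27 → 13 → 2 → 4 → 16 → 17 → 26 → 8 → 64 → 41 → 34 → 104 → 128 → 164 → 66 → 61 → 26  — not base-12 happy
1210: 1210 → 180 → 10 → 100 → 80 → 100  — not base-12 happy
1211: 1211 → 201 → 98 → 68 → 89 → 74 → 40 → 25 → 5 → 25  — not base-12 happy
1212: 1212 → 89 → 74 → 40 → 25 → 5 → 25  — not base-12 happy
1213: 1213 → 90 → 85 → 50 → 20 → 65 → 50  — not base-12 happy
base-12 happy: 1208

1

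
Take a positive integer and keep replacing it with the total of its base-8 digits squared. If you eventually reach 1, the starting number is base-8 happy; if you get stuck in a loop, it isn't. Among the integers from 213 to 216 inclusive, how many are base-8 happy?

213: 213 → 38 → 52 → 52  — not base-8 happy
214: 214 → 49 → 37 → 41 → 26 → 13 → 26  — not base-8 happy
215: 215 → 62 → 85 → 30 → 45 → 50 → 40 → 25 → 10 → 5 → 25  — not base-8 happy
216: 216 → 18 → 8 → 1  — base-8 happy
base-8 happy: 216

1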